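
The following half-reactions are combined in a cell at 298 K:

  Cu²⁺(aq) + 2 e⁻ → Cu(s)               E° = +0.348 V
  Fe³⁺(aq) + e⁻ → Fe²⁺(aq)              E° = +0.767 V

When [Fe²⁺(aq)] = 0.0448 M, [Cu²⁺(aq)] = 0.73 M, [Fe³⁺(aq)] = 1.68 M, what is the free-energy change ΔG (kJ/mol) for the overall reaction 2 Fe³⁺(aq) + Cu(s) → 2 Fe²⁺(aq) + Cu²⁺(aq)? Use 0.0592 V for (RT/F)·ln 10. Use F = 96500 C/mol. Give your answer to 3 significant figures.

−99.6 kJ/mol

The standard cell potential is +0.767 − (+0.348) = +0.419 V, with n = 2 electrons in the balanced equation.
Q = ([Fe²⁺(aq)]^2·[Cu²⁺(aq)]) / [Fe³⁺(aq)]^2 = 0.000519, so log Q = −3.285 and E = +0.419 − (0.0592/2)(−3.285) = +0.5162 V.
Finally ΔG = −nFE = −(2)(96500 C/mol)(+0.5162 V) = −99.6 kJ/mol.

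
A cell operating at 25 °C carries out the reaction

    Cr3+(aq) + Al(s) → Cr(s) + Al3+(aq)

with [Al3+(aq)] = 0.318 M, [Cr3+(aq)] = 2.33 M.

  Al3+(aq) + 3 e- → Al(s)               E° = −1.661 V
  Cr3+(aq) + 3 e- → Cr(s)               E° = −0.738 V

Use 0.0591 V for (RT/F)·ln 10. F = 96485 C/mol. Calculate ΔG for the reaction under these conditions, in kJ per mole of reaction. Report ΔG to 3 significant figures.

−272 kJ/mol

E°cell = −0.738 − (−1.661) = +0.923 V; the balanced reaction transfers n = 3 electrons.
Here Q = [Al3+(aq)] / [Cr3+(aq)] = 0.136 (log Q = −0.865), giving E = +0.923 − (0.0591/3)·(−0.865) = +0.9400 V.
ΔG = −nFE = −(3)(96485)(+0.9400) J/mol = −272 kJ/mol.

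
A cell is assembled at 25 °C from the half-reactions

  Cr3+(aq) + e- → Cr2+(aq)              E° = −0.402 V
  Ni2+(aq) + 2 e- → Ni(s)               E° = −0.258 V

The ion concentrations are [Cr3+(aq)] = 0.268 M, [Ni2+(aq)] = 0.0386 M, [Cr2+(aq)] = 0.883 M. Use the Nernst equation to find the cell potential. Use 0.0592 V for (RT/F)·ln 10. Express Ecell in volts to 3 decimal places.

Ni²⁺/Ni is reduced (cathode, E° = −0.258 V) and Cr³⁺/Cr²⁺ is oxidized (anode).
E°cell = −0.258 − (−0.402) = +0.144 V, with n = 2 electrons transferred.
The balanced reaction is Ni2+(aq) + 2 Cr2+(aq) → Ni(s) + 2 Cr3+(aq), so Q = [Cr3+(aq)]^2 / ([Ni2+(aq)]·[Cr2+(aq)]^2) = 2.39 and log Q = 0.378.
By the Nernst equation, E = +0.144 − (0.0592/2)·(0.378) = +0.133 V.

+0.133 V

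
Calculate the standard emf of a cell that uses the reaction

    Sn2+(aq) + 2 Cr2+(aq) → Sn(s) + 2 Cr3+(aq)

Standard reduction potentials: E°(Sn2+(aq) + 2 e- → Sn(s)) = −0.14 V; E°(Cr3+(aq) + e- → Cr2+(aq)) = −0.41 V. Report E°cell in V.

+0.27 V

In the reaction as written, Sn2+(aq) is reduced (cathode) and Cr3+(aq) is produced by oxidation at the anode.
E°cell = E°(cathode) − E°(anode) = −0.14 − (−0.41) = +0.27 V.
The positive value indicates the reaction is spontaneous as written.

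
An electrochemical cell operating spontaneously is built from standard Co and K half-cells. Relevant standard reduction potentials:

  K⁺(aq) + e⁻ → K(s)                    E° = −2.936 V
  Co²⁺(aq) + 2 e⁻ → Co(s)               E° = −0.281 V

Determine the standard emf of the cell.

Of the two couples in this cell, the one with the more positive reduction potential is reduced at the cathode: here that is Co²⁺/Co (−0.281 V); K⁺/K (−2.936 V) is the anode.
E°cell = E°(cathode) − E°(anode) = −0.281 − (−2.936) = +2.655 V.

+2.655 V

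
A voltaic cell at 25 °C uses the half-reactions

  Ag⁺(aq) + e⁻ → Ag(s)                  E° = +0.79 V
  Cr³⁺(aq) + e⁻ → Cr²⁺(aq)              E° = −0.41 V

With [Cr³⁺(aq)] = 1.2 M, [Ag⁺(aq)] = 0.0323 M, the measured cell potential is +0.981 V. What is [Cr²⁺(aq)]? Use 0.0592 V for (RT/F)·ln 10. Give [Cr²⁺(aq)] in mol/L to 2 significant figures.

0.0074 M

The Ag⁺/Ag couple has the larger reduction potential, so it is the cathode: E°cell = +0.79 − (−0.41) = +1.20 V and n = 1.
Since E = E° − (0.0592/n)·log Q, log Q = n(E° − E)/0.0592 = 3.699.
The balanced reaction is Ag⁺(aq) + Cr²⁺(aq) → Ag(s) + Cr³⁺(aq), so Q = [Cr³⁺(aq)] / ([Ag⁺(aq)]·[Cr²⁺(aq)]).
Solving for the unknown gives log [Cr²⁺(aq)] = −2.129, so [Cr²⁺(aq)] ≈ 0.0074 M.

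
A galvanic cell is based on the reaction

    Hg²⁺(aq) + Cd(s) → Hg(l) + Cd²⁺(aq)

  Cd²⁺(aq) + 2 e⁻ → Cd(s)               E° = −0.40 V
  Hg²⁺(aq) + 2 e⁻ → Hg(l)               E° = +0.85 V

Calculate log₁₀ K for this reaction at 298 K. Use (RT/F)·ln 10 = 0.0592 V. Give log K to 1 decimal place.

The Hg²⁺/Hg couple is reduced (cathode); E°cell = +0.85 − (−0.40) = +1.25 V with n = 2.
At equilibrium E = 0, so log K = nE°cell / 0.0592 = (2)(+1.25) / 0.0592 = 42.2.

log K = 42.2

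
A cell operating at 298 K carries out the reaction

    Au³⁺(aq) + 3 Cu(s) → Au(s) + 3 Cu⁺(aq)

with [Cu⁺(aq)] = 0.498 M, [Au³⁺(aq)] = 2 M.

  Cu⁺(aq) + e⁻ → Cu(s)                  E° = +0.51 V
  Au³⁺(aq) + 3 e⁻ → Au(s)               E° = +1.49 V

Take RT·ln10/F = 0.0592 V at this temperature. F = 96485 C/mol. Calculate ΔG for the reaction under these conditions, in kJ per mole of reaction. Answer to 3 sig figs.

−291 kJ/mol

With Au³⁺/Au reduced at the cathode, E°cell = +1.49 − (+0.51) = +0.98 V and n = 3.
Q = [Cu⁺(aq)]^3 / [Au³⁺(aq)] = 0.0618, so log Q = −1.209 and E = +0.98 − (0.0592/3)(−1.209) = +1.0039 V.
Then ΔG = −nFE = −3 × 96485 × +1.0039 J/mol = −291 kJ/mol.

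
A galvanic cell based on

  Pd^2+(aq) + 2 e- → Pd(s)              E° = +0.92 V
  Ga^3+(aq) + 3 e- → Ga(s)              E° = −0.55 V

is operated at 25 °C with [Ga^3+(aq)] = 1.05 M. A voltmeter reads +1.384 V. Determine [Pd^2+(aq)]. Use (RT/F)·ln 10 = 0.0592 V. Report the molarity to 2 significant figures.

0.0013 M

With Pd²⁺/Pd at the cathode and Ga³⁺/Ga at the anode, E°cell = +0.92 − (−0.55) = +1.47 V (n = 6).
From the Nernst equation, log Q = n(E° − E)/0.0592 = 6·(+1.47 − (+1.384))/0.0592 = 8.716.
The balanced reaction is 3 Pd^2+(aq) + 2 Ga(s) → 3 Pd(s) + 2 Ga^3+(aq), so Q = [Ga^3+(aq)]^2 / [Pd^2+(aq)]^3.
Solving for the unknown gives log [Pd^2+(aq)] = −2.891, so [Pd^2+(aq)] ≈ 0.0013 M.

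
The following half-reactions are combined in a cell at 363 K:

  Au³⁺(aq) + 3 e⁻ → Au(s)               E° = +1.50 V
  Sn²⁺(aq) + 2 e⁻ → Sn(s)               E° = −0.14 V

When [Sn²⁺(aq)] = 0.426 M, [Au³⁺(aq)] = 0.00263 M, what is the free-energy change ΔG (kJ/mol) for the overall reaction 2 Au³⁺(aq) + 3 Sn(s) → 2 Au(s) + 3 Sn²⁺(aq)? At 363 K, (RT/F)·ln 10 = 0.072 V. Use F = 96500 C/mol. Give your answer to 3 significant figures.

−921 kJ/mol

E°cell = +1.50 − (−0.14) = +1.64 V; the balanced reaction transfers n = 6 electrons.
The reaction quotient is [Sn²⁺(aq)]^3 / [Au³⁺(aq)]^2 = 1.12×10^4; by Nernst, E = +1.64 − (0.072/6)(4.048) = +1.5914 V.
ΔG = −nFE = −(6)(96500)(+1.5914) J/mol = −921 kJ/mol.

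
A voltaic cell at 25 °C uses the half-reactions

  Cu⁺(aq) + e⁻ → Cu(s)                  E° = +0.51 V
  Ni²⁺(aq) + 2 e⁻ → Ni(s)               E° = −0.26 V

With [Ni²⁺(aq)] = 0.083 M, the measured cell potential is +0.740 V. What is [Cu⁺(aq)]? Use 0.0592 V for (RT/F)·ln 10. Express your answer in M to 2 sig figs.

0.090 M

The Cu⁺/Cu couple has the larger reduction potential, so it is the cathode: E°cell = +0.51 − (−0.26) = +0.77 V and n = 2.
From the Nernst equation, log Q = n(E° − E)/0.0592 = 2·(+0.77 − (+0.740))/0.0592 = 1.014.
Balancing electrons gives 2 Cu⁺(aq) + Ni(s) → 2 Cu(s) + Ni²⁺(aq); thus Q = [Ni²⁺(aq)] / [Cu⁺(aq)]^2.
Substituting the known concentrations and solving, log [Cu⁺(aq)] = −1.047 and [Cu⁺(aq)] = 0.090 M.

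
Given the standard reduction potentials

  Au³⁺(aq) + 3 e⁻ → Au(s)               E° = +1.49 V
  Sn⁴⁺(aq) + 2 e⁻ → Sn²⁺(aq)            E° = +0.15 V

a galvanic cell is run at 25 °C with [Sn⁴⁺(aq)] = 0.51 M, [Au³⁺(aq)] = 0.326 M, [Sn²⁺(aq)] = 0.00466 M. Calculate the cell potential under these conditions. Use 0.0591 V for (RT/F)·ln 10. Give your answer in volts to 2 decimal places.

Au³⁺/Au is reduced (cathode, E° = +1.49 V) and Sn⁴⁺/Sn²⁺ is oxidized (anode).
E°cell = E°cat − E°an = +1.49 − (+0.15) = +1.34 V; n = 6.
For the overall reaction 2 Au³⁺(aq) + 3 Sn²⁺(aq) → 2 Au(s) + 3 Sn⁴⁺(aq), Q = [Sn⁴⁺(aq)]^3 / ([Au³⁺(aq)]^2·[Sn²⁺(aq)]^3) = 1.23×10^7, giving log Q = 7.091.
E = E° − (0.0591/n)·log Q = +1.34 − (0.0591/6)(7.091) = +1.27 V.

+1.27 V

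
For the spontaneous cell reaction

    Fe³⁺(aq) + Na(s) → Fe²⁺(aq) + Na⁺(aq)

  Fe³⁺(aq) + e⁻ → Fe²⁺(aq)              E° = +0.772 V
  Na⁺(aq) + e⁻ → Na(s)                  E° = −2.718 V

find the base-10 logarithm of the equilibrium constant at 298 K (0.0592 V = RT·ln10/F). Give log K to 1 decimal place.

The Fe³⁺/Fe²⁺ couple is reduced (cathode); E°cell = +0.772 − (−2.718) = +3.490 V with n = 1.
At equilibrium E = 0, so log K = nE°cell / 0.0592 = (1)(+3.490) / 0.0592 = 59.0.

log K = 59.0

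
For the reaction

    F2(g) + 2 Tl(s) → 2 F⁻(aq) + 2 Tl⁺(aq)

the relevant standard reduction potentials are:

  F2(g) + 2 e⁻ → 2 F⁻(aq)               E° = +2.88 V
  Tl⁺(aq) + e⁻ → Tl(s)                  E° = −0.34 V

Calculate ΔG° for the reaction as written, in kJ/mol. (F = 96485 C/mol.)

−621 kJ/mol

In the reaction as written F2(g) is reduced, so the F₂/F⁻ couple is the cathode and Tl⁺/Tl is the anode.
E°cell = +2.88 − (−0.34) = +3.22 V; balancing electrons gives n = 2.
ΔG° = −nFE°cell = −(2)(96485)(+3.22) J/mol = −621 kJ/mol.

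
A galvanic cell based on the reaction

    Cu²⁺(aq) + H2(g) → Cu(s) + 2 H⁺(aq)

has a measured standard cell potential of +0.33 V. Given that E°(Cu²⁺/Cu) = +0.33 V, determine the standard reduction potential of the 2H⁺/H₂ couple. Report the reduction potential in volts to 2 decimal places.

In the reaction as written the Cu²⁺/Cu couple is reduced (cathode) and 2H⁺/H₂ is oxidized (anode), so E°cell = E°(Cu²⁺/Cu) − E°(2H⁺/H₂).
E°(2H⁺/H₂) = E°(cathode) − E°cell = +0.33 − (+0.33) = +0.00 V.

+0.00 V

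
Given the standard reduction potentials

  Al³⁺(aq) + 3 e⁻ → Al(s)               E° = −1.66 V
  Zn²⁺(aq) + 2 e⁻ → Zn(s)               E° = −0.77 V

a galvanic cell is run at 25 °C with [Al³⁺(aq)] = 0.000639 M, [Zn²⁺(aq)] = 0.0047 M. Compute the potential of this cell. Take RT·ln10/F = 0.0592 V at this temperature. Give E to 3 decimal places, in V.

+0.884 V

Since E°(Zn²⁺/Zn) > E°(Al³⁺/Al), Zn²⁺/Zn serves as the cathode.
E°cell = −0.77 − (−1.66) = +0.89 V, with n = 6 electrons transferred.
For the overall reaction 3 Zn²⁺(aq) + 2 Al(s) → 3 Zn(s) + 2 Al³⁺(aq), Q = [Al³⁺(aq)]^2 / [Zn²⁺(aq)]^3 = 3.93, giving log Q = 0.595.
Applying E = E° − (RT ln10/nF)·log Q gives +0.89 − (0.0592/6)(0.595) = +0.884 V.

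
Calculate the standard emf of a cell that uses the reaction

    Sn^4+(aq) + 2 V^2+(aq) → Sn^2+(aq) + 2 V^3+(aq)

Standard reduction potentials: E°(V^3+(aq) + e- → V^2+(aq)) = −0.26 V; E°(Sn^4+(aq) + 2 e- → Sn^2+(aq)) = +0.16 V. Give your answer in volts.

+0.42 V

In the reaction as written, Sn^4+(aq) is reduced (cathode) and V^3+(aq) is produced by oxidation at the anode.
E°cell = E°(cathode) − E°(anode) = +0.16 − (−0.26) = +0.42 V.
The positive value indicates the reaction is spontaneous as written.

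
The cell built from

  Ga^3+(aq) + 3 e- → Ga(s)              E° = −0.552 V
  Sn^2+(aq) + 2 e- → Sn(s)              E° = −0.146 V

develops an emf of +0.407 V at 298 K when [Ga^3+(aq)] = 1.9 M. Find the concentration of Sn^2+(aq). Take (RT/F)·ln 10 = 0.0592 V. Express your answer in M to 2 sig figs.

Sn²⁺/Sn is the cathode (higher E°); E°cell = −0.146 − (−0.552) = +0.406 V with n = 6.
Rearranging E = E° − (0.0592/n)·log Q gives log Q = 6(+0.406 − (+0.407))/0.0592 = −0.101.
For 3 Sn^2+(aq) + 2 Ga(s) → 3 Sn(s) + 2 Ga^3+(aq), the reaction quotient is Q = [Ga^3+(aq)]^2 / [Sn^2+(aq)]^3.
Solving for the unknown gives log [Sn^2+(aq)] = 0.220, so [Sn^2+(aq)] ≈ 1.7 M.

1.7 M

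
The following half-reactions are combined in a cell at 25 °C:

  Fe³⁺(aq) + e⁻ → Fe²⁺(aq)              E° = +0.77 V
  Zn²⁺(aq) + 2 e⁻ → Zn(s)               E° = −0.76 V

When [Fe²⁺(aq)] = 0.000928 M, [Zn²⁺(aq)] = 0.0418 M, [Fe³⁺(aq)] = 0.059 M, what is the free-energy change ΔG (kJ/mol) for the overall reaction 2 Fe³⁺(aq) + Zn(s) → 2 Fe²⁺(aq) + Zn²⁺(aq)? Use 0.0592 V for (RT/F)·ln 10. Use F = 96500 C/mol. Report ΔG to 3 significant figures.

−324 kJ/mol

The standard cell potential is +0.77 − (−0.76) = +1.53 V, with n = 2 electrons in the balanced equation.
Here Q = ([Fe²⁺(aq)]^2·[Zn²⁺(aq)]) / [Fe³⁺(aq)]^2 = 1.03×10^−5 (log Q = −4.985), giving E = +1.53 − (0.0592/2)·(−4.985) = +1.6776 V.
Finally ΔG = −nFE = −(2)(96500 C/mol)(+1.6776 V) = −324 kJ/mol.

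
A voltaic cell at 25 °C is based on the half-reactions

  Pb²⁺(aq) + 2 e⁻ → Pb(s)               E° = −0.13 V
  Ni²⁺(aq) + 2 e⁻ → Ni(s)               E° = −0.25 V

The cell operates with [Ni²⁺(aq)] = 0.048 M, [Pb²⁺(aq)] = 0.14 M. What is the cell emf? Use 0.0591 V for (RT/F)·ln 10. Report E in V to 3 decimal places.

+0.134 V

Pb²⁺/Pb is reduced (cathode, E° = −0.13 V) and Ni²⁺/Ni is oxidized (anode).
E°cell = −0.13 − (−0.25) = +0.12 V, with n = 2 electrons transferred.
For the overall reaction Pb²⁺(aq) + Ni(s) → Pb(s) + Ni²⁺(aq), Q = [Ni²⁺(aq)] / [Pb²⁺(aq)] = 0.343, giving log Q = −0.465.
By the Nernst equation, E = +0.12 − (0.0591/2)·(−0.465) = +0.134 V.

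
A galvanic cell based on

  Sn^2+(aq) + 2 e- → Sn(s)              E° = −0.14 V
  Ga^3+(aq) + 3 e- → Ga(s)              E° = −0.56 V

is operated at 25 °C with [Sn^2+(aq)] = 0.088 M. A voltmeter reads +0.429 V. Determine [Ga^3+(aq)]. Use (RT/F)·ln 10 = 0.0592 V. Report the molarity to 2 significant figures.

0.0091 M

Sn²⁺/Sn is the cathode (higher E°); E°cell = −0.14 − (−0.56) = +0.42 V with n = 6.
Rearranging E = E° − (0.0592/n)·log Q gives log Q = 6(+0.42 − (+0.429))/0.0592 = −0.912.
For 3 Sn^2+(aq) + 2 Ga(s) → 3 Sn(s) + 2 Ga^3+(aq), the reaction quotient is Q = [Ga^3+(aq)]^2 / [Sn^2+(aq)]^3.
Solving for the unknown gives log [Ga^3+(aq)] = −2.039, so [Ga^3+(aq)] ≈ 0.0091 M.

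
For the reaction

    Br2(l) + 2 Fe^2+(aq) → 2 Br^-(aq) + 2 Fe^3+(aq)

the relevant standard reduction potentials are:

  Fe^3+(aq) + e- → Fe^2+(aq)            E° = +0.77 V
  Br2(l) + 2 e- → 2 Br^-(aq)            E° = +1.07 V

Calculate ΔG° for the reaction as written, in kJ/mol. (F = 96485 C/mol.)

−57.9 kJ/mol

In the reaction as written Br2(l) is reduced, so the Br₂/Br⁻ couple is the cathode and Fe³⁺/Fe²⁺ is the anode.
E°cell = +1.07 − (+0.77) = +0.30 V; balancing electrons gives n = 2.
ΔG° = −nFE°cell = −(2)(96485)(+0.30) J/mol = −57.9 kJ/mol.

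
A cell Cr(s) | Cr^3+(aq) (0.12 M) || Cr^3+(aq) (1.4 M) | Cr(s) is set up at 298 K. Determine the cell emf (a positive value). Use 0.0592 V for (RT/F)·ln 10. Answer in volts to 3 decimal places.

0.021 V

For a concentration cell E°cell = 0, since both electrodes use the same couple.
The compartment with the higher Cr^3+(aq) concentration (1.4 M) acts as the cathode; ions are reduced there and produced at the dilute (0.12 M) anode.
With n = 3, Ecell = −(0.0592/3)·log([dilute]/[conc]) = −(0.0592/3)·log(0.12/1.4) = +0.021 V.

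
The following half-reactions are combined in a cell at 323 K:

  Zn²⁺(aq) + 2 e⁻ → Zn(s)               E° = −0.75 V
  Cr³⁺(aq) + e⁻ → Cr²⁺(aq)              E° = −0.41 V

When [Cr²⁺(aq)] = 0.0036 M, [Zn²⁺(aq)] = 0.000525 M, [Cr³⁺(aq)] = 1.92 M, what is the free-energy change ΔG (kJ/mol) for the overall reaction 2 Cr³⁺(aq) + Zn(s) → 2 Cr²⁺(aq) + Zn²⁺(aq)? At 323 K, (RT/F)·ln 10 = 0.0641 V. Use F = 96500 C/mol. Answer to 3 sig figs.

With Cr³⁺/Cr²⁺ reduced at the cathode, E°cell = −0.41 − (−0.75) = +0.34 V and n = 2.
Q = ([Cr²⁺(aq)]^2·[Zn²⁺(aq)]) / [Cr³⁺(aq)]^2 = 1.85×10^−9, so log Q = −8.734 and E = +0.34 − (0.0641/2)(−8.734) = +0.6199 V.
Finally ΔG = −nFE = −(2)(96500 C/mol)(+0.6199 V) = −120 kJ/mol.

−120 kJ/mol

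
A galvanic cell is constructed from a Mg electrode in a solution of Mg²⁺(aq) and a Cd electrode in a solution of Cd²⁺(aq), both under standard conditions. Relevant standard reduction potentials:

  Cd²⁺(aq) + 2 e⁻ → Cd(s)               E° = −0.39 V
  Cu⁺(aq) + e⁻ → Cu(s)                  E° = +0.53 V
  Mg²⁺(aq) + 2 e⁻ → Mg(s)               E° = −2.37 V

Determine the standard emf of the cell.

+1.98 V

The Cd²⁺/Cd couple has the higher E°, so Cd ion is reduced (cathode) and Mg is oxidized (anode).
E°cell = E°(cathode) − E°(anode) = −0.39 − (−2.37) = +1.98 V.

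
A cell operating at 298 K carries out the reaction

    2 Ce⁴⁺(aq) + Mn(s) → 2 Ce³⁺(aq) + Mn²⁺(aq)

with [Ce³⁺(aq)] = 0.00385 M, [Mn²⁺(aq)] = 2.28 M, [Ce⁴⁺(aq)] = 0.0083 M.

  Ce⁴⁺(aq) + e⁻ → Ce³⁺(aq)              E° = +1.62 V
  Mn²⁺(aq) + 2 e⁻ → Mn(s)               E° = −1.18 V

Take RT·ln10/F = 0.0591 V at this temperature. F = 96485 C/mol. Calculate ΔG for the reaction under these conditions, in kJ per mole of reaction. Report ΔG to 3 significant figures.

−542 kJ/mol

E°cell = +1.62 − (−1.18) = +2.80 V; the balanced reaction transfers n = 2 electrons.
Here Q = ([Ce³⁺(aq)]^2·[Mn²⁺(aq)]) / [Ce⁴⁺(aq)]^2 = 0.491 (log Q = −0.309), giving E = +2.80 − (0.0591/2)·(−0.309) = +2.8091 V.
Then ΔG = −nFE = −2 × 96485 × +2.8091 J/mol = −542 kJ/mol.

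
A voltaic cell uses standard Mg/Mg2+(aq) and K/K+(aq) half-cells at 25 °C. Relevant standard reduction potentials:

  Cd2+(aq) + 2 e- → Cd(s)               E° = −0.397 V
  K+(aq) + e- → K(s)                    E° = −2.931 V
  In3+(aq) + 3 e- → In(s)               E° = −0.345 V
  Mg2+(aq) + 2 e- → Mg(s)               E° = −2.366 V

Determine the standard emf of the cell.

+0.565 V

The Mg²⁺/Mg couple has the higher E°, so Mg ion is reduced (cathode) and K is oxidized (anode).
E°cell = E°(cathode) − E°(anode) = −2.366 − (−2.931) = +0.565 V.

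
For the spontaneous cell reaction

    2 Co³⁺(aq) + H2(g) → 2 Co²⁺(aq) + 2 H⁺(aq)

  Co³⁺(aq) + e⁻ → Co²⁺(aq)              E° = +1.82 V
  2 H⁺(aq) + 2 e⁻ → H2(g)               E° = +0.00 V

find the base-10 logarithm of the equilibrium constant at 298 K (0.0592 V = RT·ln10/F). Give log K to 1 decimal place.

log K = 61.5

The Co³⁺/Co²⁺ couple is reduced (cathode); E°cell = +1.82 − (+0.00) = +1.82 V with n = 2.
At equilibrium E = 0, so log K = nE°cell / 0.0592 = (2)(+1.82) / 0.0592 = 61.5.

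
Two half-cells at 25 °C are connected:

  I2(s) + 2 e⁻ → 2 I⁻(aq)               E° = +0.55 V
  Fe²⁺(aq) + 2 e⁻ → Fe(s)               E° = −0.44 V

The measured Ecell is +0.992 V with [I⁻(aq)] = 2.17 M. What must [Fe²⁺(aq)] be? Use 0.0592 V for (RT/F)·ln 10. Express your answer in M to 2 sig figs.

0.18 M

With I₂/I⁻ at the cathode and Fe²⁺/Fe at the anode, E°cell = +0.55 − (−0.44) = +0.99 V (n = 2).
Rearranging E = E° − (0.0592/n)·log Q gives log Q = 2(+0.99 − (+0.992))/0.0592 = −0.068.
For I2(s) + Fe(s) → 2 I⁻(aq) + Fe²⁺(aq), the reaction quotient is Q = [I⁻(aq)]^2·[Fe²⁺(aq)].
Solving for the unknown gives log [Fe²⁺(aq)] = −0.741, so [Fe²⁺(aq)] ≈ 0.18 M.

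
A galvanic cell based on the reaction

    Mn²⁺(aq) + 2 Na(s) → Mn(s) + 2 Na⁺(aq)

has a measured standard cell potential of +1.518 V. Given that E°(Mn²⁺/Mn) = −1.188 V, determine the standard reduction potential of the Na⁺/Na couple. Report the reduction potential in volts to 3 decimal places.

In the reaction as written the Mn²⁺/Mn couple is reduced (cathode) and Na⁺/Na is oxidized (anode), so E°cell = E°(Mn²⁺/Mn) − E°(Na⁺/Na).
E°(Na⁺/Na) = E°(cathode) − E°cell = −1.188 − (+1.518) = −2.706 V.

−2.706 V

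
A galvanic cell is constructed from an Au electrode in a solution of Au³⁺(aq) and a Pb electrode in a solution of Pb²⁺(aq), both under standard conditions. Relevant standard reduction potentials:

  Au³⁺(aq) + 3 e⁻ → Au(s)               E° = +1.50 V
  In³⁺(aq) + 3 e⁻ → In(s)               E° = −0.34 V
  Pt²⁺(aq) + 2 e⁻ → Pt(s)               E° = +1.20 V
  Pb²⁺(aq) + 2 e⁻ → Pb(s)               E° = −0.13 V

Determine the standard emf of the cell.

+1.63 V

The Au³⁺/Au couple has the higher E°, so Au ion is reduced (cathode) and Pb is oxidized (anode).
E°cell = E°(cathode) − E°(anode) = +1.50 − (−0.13) = +1.63 V.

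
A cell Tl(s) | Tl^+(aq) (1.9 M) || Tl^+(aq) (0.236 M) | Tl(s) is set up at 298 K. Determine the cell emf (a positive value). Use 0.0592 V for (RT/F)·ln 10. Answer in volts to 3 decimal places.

0.054 V

For a concentration cell E°cell = 0, since both electrodes use the same couple.
The compartment with the higher Tl^+(aq) concentration (1.9 M) acts as the cathode; ions are reduced there and produced at the dilute (0.236 M) anode.
With n = 1, Ecell = −(0.0592/1)·log([dilute]/[conc]) = −(0.0592/1)·log(0.236/1.9) = +0.054 V.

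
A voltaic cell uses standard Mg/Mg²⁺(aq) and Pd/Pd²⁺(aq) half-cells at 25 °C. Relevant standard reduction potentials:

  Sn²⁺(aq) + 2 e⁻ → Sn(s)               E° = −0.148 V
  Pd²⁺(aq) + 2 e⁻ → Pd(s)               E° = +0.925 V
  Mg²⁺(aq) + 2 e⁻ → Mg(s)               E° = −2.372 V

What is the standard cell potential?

+3.297 V

Of the two couples in this cell, the one with the more positive reduction potential is reduced at the cathode: here that is Pd²⁺/Pd (+0.925 V); Mg²⁺/Mg (−2.372 V) is the anode.
E°cell = E°(cathode) − E°(anode) = +0.925 − (−2.372) = +3.297 V.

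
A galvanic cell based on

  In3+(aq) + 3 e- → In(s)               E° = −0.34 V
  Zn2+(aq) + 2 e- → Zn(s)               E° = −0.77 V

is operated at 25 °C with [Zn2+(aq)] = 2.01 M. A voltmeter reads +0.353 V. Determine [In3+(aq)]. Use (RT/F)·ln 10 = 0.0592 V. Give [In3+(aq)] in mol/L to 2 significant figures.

In³⁺/In is the cathode (higher E°); E°cell = −0.34 − (−0.77) = +0.43 V with n = 6.
Rearranging E = E° − (0.0592/n)·log Q gives log Q = 6(+0.43 − (+0.353))/0.0592 = 7.804.
For 2 In3+(aq) + 3 Zn(s) → 2 In(s) + 3 Zn2+(aq), the reaction quotient is Q = [Zn2+(aq)]^3 / [In3+(aq)]^2.
Substituting the known concentrations and solving, log [In3+(aq)] = −3.447 and [In3+(aq)] = 0.00036 M.

0.00036 M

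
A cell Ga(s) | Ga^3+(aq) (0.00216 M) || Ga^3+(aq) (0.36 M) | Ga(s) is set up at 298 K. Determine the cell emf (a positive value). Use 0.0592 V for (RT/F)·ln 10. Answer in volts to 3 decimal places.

For a concentration cell E°cell = 0, since both electrodes use the same couple.
The compartment with the higher Ga^3+(aq) concentration (0.36 M) acts as the cathode; ions are reduced there and produced at the dilute (0.00216 M) anode.
With n = 3, Ecell = −(0.0592/3)·log([dilute]/[conc]) = −(0.0592/3)·log(0.00216/0.36) = +0.044 V.

0.044 V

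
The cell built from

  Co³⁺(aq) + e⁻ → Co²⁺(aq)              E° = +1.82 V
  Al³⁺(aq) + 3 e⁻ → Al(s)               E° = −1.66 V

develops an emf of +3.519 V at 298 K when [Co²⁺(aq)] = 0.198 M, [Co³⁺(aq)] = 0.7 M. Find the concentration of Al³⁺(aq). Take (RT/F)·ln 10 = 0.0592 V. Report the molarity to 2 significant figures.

0.47 M

The Co³⁺/Co²⁺ couple has the larger reduction potential, so it is the cathode: E°cell = +1.82 − (−1.66) = +3.48 V and n = 3.
Rearranging E = E° − (0.0592/n)·log Q gives log Q = 3(+3.48 − (+3.519))/0.0592 = −1.976.
Balancing electrons gives 3 Co³⁺(aq) + Al(s) → 3 Co²⁺(aq) + Al³⁺(aq); thus Q = ([Co²⁺(aq)]^3·[Al³⁺(aq)]) / [Co³⁺(aq)]^3.
Isolating [Al³⁺(aq)] in Q = 10^{−1.976} yields log [Al³⁺(aq)] = −0.331, i.e. 0.47 M.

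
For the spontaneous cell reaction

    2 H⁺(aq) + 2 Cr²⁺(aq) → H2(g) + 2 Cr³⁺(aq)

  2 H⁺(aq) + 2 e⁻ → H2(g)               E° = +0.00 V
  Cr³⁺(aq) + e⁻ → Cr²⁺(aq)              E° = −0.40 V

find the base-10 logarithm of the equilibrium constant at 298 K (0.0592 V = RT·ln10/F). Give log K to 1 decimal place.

log K = 13.5

The 2H⁺/H₂ couple is reduced (cathode); E°cell = +0.00 − (−0.40) = +0.40 V with n = 2.
At equilibrium E = 0, so log K = nE°cell / 0.0592 = (2)(+0.40) / 0.0592 = 13.5.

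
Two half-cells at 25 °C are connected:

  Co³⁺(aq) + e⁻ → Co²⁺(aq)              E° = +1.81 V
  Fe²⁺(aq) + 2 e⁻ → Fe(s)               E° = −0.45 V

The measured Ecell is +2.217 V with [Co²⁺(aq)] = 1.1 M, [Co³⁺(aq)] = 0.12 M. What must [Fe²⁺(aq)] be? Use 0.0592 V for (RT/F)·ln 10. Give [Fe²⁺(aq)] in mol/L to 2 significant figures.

0.34 M

Co³⁺/Co²⁺ is the cathode (higher E°); E°cell = +1.81 − (−0.45) = +2.26 V with n = 2.
From the Nernst equation, log Q = n(E° − E)/0.0592 = 2·(+2.26 − (+2.217))/0.0592 = 1.453.
Balancing electrons gives 2 Co³⁺(aq) + Fe(s) → 2 Co²⁺(aq) + Fe²⁺(aq); thus Q = ([Co²⁺(aq)]^2·[Fe²⁺(aq)]) / [Co³⁺(aq)]^2.
Substituting the known concentrations and solving, log [Fe²⁺(aq)] = −0.471 and [Fe²⁺(aq)] = 0.34 M.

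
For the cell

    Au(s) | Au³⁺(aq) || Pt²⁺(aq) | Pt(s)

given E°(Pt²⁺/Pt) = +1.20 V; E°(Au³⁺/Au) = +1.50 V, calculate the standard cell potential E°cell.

By convention the left-hand electrode in cell notation is the anode (oxidation) and the right-hand electrode is the cathode (reduction).
E°cell = E°(right) − E°(left) = +1.20 − (+1.50) = −0.30 V.
The negative sign shows that, as written, the cell would require an external voltage to drive the reaction.

−0.30 V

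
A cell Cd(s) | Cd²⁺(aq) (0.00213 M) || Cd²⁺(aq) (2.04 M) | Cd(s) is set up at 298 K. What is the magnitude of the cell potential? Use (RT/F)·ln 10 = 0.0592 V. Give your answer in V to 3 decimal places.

For a concentration cell E°cell = 0, since both electrodes use the same couple.
The compartment with the higher Cd²⁺(aq) concentration (2.04 M) acts as the cathode; ions are reduced there and produced at the dilute (0.00213 M) anode.
With n = 2, Ecell = −(0.0592/2)·log([dilute]/[conc]) = −(0.0592/2)·log(0.00213/2.04) = +0.088 V.

0.088 V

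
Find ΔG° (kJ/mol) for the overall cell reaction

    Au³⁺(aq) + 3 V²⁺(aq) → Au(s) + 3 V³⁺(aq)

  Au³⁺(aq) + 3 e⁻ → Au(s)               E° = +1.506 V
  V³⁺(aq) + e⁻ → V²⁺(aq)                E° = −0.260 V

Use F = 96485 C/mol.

−511 kJ/mol

In the reaction as written Au³⁺(aq) is reduced, so the Au³⁺/Au couple is the cathode and V³⁺/V²⁺ is the anode.
E°cell = +1.506 − (−0.260) = +1.766 V; balancing electrons gives n = 3.
ΔG° = −nFE°cell = −(3)(96485)(+1.766) J/mol = −511 kJ/mol.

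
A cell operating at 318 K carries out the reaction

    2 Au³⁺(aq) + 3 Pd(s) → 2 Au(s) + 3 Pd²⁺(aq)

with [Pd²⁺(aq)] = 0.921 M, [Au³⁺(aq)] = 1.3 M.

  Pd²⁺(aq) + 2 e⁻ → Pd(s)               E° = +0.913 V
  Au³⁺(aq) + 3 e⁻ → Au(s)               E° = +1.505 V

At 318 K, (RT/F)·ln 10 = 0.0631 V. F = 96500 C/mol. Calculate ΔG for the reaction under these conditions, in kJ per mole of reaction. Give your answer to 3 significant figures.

−345 kJ/mol

With Au³⁺/Au reduced at the cathode, E°cell = +1.505 − (+0.913) = +0.592 V and n = 6.
Here Q = [Pd²⁺(aq)]^3 / [Au³⁺(aq)]^2 = 0.462 (log Q = −0.335), giving E = +0.592 − (0.0631/6)·(−0.335) = +0.5955 V.
Then ΔG = −nFE = −6 × 96500 × +0.5955 J/mol = −345 kJ/mol.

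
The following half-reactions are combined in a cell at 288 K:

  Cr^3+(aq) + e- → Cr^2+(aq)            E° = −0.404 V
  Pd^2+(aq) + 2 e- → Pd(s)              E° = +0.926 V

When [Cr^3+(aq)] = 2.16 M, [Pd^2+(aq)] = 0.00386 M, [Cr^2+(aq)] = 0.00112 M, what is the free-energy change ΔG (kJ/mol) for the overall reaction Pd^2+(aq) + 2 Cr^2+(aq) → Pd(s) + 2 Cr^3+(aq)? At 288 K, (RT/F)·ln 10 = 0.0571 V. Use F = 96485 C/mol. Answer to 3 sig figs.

E°cell = +0.926 − (−0.404) = +1.330 V; the balanced reaction transfers n = 2 electrons.
Here Q = [Cr^3+(aq)]^2 / ([Pd^2+(aq)]·[Cr^2+(aq)]^2) = 9.64×10^8 (log Q = 8.984), giving E = +1.330 − (0.0571/2)·(8.984) = +1.0735 V.
ΔG = −nFE = −(2)(96485)(+1.0735) J/mol = −207 kJ/mol.

−207 kJ/mol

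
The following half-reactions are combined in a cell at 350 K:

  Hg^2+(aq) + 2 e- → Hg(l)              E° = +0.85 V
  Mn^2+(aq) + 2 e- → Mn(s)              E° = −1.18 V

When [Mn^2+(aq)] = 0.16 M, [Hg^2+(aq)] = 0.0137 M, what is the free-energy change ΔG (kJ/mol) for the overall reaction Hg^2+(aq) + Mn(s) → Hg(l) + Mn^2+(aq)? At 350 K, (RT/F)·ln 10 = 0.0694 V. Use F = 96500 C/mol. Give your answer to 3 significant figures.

−385 kJ/mol

The standard cell potential is +0.85 − (−1.18) = +2.03 V, with n = 2 electrons in the balanced equation.
Here Q = [Mn^2+(aq)] / [Hg^2+(aq)] = 11.7 (log Q = 1.067), giving E = +2.03 − (0.0694/2)·(1.067) = +1.9930 V.
Finally ΔG = −nFE = −(2)(96500 C/mol)(+1.9930 V) = −385 kJ/mol.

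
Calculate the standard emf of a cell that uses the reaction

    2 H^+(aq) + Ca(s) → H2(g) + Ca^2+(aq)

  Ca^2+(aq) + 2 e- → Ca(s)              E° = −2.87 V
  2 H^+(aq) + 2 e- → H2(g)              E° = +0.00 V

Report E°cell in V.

+2.87 V

In the reaction as written, H^+(aq) is reduced (cathode) and Ca^2+(aq) is produced by oxidation at the anode.
E°cell = E°(cathode) − E°(anode) = +0.00 − (−2.87) = +2.87 V.
The positive value indicates the reaction is spontaneous as written.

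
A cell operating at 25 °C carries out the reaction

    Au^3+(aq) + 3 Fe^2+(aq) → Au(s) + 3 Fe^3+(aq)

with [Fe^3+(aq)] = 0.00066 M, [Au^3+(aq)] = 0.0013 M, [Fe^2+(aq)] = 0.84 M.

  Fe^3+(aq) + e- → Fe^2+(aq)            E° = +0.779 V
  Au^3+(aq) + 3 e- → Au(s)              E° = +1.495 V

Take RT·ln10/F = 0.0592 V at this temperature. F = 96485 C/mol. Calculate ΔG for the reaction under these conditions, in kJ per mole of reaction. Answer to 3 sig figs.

E°cell = +1.495 − (+0.779) = +0.716 V; the balanced reaction transfers n = 3 electrons.
Q = [Fe^3+(aq)]^3 / ([Au^3+(aq)]·[Fe^2+(aq)]^3) = 3.73×10^−7, so log Q = −6.428 and E = +0.716 − (0.0592/3)(−6.428) = +0.8428 V.
ΔG = −nFE = −(3)(96485)(+0.8428) J/mol = −244 kJ/mol.

−244 kJ/mol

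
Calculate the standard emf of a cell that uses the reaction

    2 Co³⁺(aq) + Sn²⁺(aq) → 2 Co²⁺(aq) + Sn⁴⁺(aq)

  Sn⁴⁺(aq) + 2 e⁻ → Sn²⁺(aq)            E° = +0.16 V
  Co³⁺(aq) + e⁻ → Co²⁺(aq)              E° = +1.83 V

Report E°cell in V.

In the reaction as written, Co³⁺(aq) is reduced (cathode) and Sn⁴⁺(aq) is produced by oxidation at the anode.
E°cell = E°(cathode) − E°(anode) = +1.83 − (+0.16) = +1.67 V.

+1.67 V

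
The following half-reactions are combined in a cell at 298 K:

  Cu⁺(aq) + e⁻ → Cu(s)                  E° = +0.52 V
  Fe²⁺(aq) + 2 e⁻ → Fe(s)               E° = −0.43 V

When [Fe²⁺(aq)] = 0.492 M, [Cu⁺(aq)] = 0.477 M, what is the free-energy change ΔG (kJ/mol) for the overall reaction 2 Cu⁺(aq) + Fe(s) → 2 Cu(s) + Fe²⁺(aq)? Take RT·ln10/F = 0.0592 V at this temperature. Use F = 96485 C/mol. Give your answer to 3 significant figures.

−181 kJ/mol

E°cell = +0.52 − (−0.43) = +0.95 V; the balanced reaction transfers n = 2 electrons.
The reaction quotient is [Fe²⁺(aq)] / [Cu⁺(aq)]^2 = 2.16; by Nernst, E = +0.95 − (0.0592/2)(0.335) = +0.9401 V.
Finally ΔG = −nFE = −(2)(96485 C/mol)(+0.9401 V) = −181 kJ/mol.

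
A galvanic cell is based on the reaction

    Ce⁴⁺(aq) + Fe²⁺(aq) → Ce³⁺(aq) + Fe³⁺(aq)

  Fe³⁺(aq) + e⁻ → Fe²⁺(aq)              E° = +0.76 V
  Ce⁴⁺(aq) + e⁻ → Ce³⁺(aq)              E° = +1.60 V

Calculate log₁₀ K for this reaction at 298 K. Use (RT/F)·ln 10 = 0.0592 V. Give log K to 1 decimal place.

The Ce⁴⁺/Ce³⁺ couple is reduced (cathode); E°cell = +1.60 − (+0.76) = +0.84 V with n = 1.
At equilibrium E = 0, so log K = nE°cell / 0.0592 = (1)(+0.84) / 0.0592 = 14.2.

log K = 14.2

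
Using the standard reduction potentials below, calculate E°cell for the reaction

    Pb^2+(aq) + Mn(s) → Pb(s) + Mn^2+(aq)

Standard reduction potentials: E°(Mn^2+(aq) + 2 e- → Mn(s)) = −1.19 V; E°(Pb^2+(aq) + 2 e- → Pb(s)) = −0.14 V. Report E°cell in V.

+1.05 V

In the reaction as written, Pb^2+(aq) is reduced (cathode) and Mn^2+(aq) is produced by oxidation at the anode.
E°cell = E°(cathode) − E°(anode) = −0.14 − (−1.19) = +1.05 V.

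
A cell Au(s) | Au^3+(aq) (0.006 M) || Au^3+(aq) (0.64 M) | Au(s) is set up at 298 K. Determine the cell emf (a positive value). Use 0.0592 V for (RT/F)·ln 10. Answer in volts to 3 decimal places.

0.040 V

For a concentration cell E°cell = 0, since both electrodes use the same couple.
The compartment with the higher Au^3+(aq) concentration (0.64 M) acts as the cathode; ions are reduced there and produced at the dilute (0.006 M) anode.
With n = 3, Ecell = −(0.0592/3)·log([dilute]/[conc]) = −(0.0592/3)·log(0.006/0.64) = +0.040 V.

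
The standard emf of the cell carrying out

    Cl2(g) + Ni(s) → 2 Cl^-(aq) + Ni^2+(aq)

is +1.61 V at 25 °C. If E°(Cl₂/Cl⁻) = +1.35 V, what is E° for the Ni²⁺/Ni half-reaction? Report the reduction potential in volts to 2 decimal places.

In the reaction as written the Cl₂/Cl⁻ couple is reduced (cathode) and Ni²⁺/Ni is oxidized (anode), so E°cell = E°(Cl₂/Cl⁻) − E°(Ni²⁺/Ni).
E°(Ni²⁺/Ni) = E°(cathode) − E°cell = +1.35 − (+1.61) = −0.26 V.

−0.26 V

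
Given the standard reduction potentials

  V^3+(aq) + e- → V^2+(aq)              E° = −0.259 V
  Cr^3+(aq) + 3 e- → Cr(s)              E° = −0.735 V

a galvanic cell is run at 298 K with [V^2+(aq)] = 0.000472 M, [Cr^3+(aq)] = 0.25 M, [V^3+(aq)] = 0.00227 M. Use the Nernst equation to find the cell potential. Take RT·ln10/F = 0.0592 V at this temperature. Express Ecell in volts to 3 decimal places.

Since E°(V³⁺/V²⁺) > E°(Cr³⁺/Cr), V³⁺/V²⁺ serves as the cathode.
E°cell = −0.259 − (−0.735) = +0.476 V, with n = 3 electrons transferred.
For the overall reaction 3 V^3+(aq) + Cr(s) → 3 V^2+(aq) + Cr^3+(aq), Q = ([V^2+(aq)]^3·[Cr^3+(aq)]) / [V^3+(aq)]^3 = 0.00225, giving log Q = −2.648.
Applying E = E° − (RT ln10/nF)·log Q gives +0.476 − (0.0592/3)(−2.648) = +0.528 V.

+0.528 V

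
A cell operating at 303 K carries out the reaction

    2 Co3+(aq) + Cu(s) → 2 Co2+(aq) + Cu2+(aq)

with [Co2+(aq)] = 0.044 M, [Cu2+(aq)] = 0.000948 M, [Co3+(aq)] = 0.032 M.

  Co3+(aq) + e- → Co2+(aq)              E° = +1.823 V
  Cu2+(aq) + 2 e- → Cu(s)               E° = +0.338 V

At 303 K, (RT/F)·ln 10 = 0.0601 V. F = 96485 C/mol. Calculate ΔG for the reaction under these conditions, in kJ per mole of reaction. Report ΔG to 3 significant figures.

−302 kJ/mol

With Co³⁺/Co²⁺ reduced at the cathode, E°cell = +1.823 − (+0.338) = +1.485 V and n = 2.
The reaction quotient is ([Co2+(aq)]^2·[Cu2+(aq)]) / [Co3+(aq)]^2 = 0.00179; by Nernst, E = +1.485 − (0.0601/2)(−2.747) = +1.5675 V.
ΔG = −nFE = −(2)(96485)(+1.5675) J/mol = −302 kJ/mol.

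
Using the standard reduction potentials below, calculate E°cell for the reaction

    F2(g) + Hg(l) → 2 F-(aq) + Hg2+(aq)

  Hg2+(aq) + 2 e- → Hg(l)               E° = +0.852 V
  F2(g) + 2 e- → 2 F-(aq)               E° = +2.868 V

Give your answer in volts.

In the reaction as written, F2(g) is reduced (cathode) and Hg2+(aq) is produced by oxidation at the anode.
E°cell = E°(cathode) − E°(anode) = +2.868 − (+0.852) = +2.016 V.

+2.016 V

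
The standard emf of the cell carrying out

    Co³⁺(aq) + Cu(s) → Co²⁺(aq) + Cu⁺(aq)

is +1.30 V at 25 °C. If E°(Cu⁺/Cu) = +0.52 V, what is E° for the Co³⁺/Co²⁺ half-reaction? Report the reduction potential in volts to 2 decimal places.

+1.82 V

In the reaction as written the Co³⁺/Co²⁺ couple is reduced (cathode) and Cu⁺/Cu is oxidized (anode), so E°cell = E°(Co³⁺/Co²⁺) − E°(Cu⁺/Cu).
E°(Co³⁺/Co²⁺) = E°cell + E°(anode) = +1.30 + (+0.52) = +1.82 V.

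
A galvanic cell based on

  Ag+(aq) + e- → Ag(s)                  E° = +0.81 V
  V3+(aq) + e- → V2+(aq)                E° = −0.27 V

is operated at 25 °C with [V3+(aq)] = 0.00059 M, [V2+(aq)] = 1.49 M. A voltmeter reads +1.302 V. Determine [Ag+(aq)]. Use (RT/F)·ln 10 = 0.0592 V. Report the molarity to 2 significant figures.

With Ag⁺/Ag at the cathode and V³⁺/V²⁺ at the anode, E°cell = +0.81 − (−0.27) = +1.08 V (n = 1).
From the Nernst equation, log Q = n(E° − E)/0.0592 = 1·(+1.08 − (+1.302))/0.0592 = −3.750.
Balancing electrons gives Ag+(aq) + V2+(aq) → Ag(s) + V3+(aq); thus Q = [V3+(aq)] / ([Ag+(aq)]·[V2+(aq)]).
Solving for the unknown gives log [Ag+(aq)] = 0.348, so [Ag+(aq)] ≈ 2.2 M.

2.2 M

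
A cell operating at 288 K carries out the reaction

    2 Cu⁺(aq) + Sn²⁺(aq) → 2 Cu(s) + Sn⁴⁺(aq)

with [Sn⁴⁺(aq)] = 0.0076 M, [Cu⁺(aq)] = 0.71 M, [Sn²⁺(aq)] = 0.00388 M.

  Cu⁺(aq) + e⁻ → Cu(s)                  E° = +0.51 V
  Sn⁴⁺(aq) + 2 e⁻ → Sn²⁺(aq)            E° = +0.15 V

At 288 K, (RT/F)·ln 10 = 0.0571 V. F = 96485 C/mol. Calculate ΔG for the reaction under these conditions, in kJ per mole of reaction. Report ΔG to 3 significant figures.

With Cu⁺/Cu reduced at the cathode, E°cell = +0.51 − (+0.15) = +0.36 V and n = 2.
Here Q = [Sn⁴⁺(aq)] / ([Cu⁺(aq)]^2·[Sn²⁺(aq)]) = 3.89 (log Q = 0.589), giving E = +0.36 − (0.0571/2)·(0.589) = +0.3432 V.
ΔG = −nFE = −(2)(96485)(+0.3432) J/mol = −66.2 kJ/mol.

−66.2 kJ/mol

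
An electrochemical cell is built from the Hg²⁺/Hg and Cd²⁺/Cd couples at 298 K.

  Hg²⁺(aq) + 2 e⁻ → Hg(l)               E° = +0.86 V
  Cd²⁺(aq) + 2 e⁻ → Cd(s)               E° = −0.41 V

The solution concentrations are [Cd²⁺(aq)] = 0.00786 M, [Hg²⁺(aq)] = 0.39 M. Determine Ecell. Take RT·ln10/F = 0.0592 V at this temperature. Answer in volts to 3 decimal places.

Since E°(Hg²⁺/Hg) > E°(Cd²⁺/Cd), Hg²⁺/Hg serves as the cathode.
E°cell = +0.86 − (−0.41) = +1.27 V, with n = 2 electrons transferred.
The balanced reaction is Hg²⁺(aq) + Cd(s) → Hg(l) + Cd²⁺(aq), so Q = [Cd²⁺(aq)] / [Hg²⁺(aq)] = 0.0202 and log Q = −1.696.
Applying E = E° − (RT ln10/nF)·log Q gives +1.27 − (0.0592/2)(−1.696) = +1.320 V.

+1.320 V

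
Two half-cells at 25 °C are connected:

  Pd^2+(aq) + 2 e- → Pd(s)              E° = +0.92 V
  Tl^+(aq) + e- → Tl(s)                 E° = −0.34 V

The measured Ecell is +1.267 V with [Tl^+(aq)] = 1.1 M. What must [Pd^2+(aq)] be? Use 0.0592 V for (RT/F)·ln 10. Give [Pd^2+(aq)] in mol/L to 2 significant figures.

Pd²⁺/Pd is the cathode (higher E°); E°cell = +0.92 − (−0.34) = +1.26 V with n = 2.
From the Nernst equation, log Q = n(E° − E)/0.0592 = 2·(+1.26 − (+1.267))/0.0592 = −0.236.
The balanced reaction is Pd^2+(aq) + 2 Tl(s) → Pd(s) + 2 Tl^+(aq), so Q = [Tl^+(aq)]^2 / [Pd^2+(aq)].
Solving for the unknown gives log [Pd^2+(aq)] = 0.319, so [Pd^2+(aq)] ≈ 2.1 M.

2.1 M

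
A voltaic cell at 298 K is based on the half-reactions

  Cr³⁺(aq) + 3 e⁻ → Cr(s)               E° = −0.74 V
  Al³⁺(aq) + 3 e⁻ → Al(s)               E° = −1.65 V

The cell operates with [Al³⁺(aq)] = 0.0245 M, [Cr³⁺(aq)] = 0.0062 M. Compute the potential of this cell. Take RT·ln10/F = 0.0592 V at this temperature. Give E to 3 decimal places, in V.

The Cr³⁺/Cr couple has the more positive E°, so it is the cathode; Al³⁺/Al is the anode.
E°cell = −0.74 − (−1.65) = +0.91 V, with n = 3 electrons transferred.
Balancing gives Cr³⁺(aq) + Al(s) → Cr(s) + Al³⁺(aq); hence Q = [Al³⁺(aq)] / [Cr³⁺(aq)] = 3.95 (log Q = 0.597).
By the Nernst equation, E = +0.91 − (0.0592/3)·(0.597) = +0.898 V.

+0.898 V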